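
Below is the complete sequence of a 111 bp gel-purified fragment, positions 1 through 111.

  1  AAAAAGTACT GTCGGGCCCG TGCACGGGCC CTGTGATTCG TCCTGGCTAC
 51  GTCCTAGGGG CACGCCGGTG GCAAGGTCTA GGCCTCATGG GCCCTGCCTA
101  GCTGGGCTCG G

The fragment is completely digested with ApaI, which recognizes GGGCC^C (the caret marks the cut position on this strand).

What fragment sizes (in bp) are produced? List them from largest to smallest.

63, 18, 18, 12 bp

ApaI sites (GGGCCC) start at positions 14, 26, 89.
ApaI cuts after base 5 of each site (before the last base), so after positions 18, 30, 93.
Linear molecule, 3 cuts → 4 fragments:
  1–18 → 18 bp
  19–30 → 12 bp
  31–93 → 63 bp
  94–111 → 18 bp
Sorted largest to smallest: 63, 18, 18, 12 bp.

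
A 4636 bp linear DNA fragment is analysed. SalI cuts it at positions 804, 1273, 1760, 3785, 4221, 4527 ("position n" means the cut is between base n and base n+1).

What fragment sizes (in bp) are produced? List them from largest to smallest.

Linear molecule, 6 cuts → 7 fragments:
  804 − 0 = 804 bp
  1273 − 804 = 469 bp
  1760 − 1273 = 487 bp
  3785 − 1760 = 2025 bp
  4221 − 3785 = 436 bp
  4527 − 4221 = 306 bp
  4636 − 4527 = 109 bp
Sorted largest to smallest: 2025, 804, 487, 469, 436, 306, 109 bp.

2025, 804, 487, 469, 436, 306, 109 bp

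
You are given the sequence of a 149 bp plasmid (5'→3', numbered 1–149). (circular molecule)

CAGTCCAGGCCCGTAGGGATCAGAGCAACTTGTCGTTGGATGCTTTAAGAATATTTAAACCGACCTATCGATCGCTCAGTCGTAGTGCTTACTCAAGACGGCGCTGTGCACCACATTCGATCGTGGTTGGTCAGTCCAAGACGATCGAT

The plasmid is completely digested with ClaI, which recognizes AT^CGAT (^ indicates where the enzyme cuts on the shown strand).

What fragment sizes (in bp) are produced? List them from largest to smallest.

ClaI sites (ATCGAT) start at positions 67, 144.
ClaI cuts after base 2 of each site, so after positions 68, 145.
Circular molecule, 2 cuts → 2 fragments:
  69–145 → 77 bp
  146–149 then 1–68 → 4 + 68 = 72 bp
Sorted largest to smallest: 77, 72 bp.

77, 72 bp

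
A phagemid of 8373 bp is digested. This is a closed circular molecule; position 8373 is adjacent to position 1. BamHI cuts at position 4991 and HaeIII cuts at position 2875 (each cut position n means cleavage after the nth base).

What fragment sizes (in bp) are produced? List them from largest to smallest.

Combined cut positions (sorted): 2875, 4991.
Circular molecule, 2 cuts → 2 fragments:
  4991 − 2875 = 2116 bp
  wrap: 8373 − 4991 + 2875 = 6257 bp
Sorted largest to smallest: 6257, 2116 bp.

6257, 2116 bp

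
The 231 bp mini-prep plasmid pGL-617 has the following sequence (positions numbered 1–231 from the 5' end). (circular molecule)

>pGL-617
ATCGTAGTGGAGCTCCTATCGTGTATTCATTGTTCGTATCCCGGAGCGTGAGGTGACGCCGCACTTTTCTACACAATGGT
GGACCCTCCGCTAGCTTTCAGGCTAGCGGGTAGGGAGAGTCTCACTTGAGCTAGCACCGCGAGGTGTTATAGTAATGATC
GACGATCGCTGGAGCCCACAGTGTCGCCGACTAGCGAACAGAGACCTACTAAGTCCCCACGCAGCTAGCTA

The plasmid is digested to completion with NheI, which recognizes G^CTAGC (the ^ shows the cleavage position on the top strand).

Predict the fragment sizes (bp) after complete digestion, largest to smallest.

97, 94, 28, 12 bp

NheI sites (GCTAGC) start at positions 90, 102, 130, 224.
NheI cuts after the first base of each site, so after positions 90, 102, 130, 224.
Circular molecule, 4 cuts → 4 fragments:
  91–102 → 12 bp
  103–130 → 28 bp
  131–224 → 94 bp
  225–231 then 1–90 → 7 + 90 = 97 bp
Sorted largest to smallest: 97, 94, 28, 12 bp.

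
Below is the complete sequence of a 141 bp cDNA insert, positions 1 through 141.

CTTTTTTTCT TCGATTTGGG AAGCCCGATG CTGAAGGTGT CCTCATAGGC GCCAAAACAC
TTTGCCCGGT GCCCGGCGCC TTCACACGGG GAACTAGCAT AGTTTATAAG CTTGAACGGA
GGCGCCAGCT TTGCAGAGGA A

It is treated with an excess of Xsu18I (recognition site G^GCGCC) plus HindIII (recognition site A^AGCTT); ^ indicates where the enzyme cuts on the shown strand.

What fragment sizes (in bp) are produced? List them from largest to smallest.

Xsu18I sites (GGCGCC) start at positions 48, 75, 121.
Xsu18I cuts after the first base of each site, so after positions 48, 75, 121.
The HindIII site (AAGCTT) starts at position 108.
HindIII cuts after the first base of each site, so after position 108.
Combined cut positions: 48, 75, 108, 121.
Linear molecule, 4 cuts → 5 fragments:
  1–48 → 48 bp
  49–75 → 27 bp
  76–108 → 33 bp
  109–121 → 13 bp
  122–141 → 20 bp
Sorted largest to smallest: 48, 33, 27, 20, 13 bp.

48, 33, 27, 20, 13 bp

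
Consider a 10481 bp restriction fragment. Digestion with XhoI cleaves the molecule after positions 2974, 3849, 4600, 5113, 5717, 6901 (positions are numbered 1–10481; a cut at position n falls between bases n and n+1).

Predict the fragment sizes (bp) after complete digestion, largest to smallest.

3580, 2974, 1184, 875, 751, 604, 513 bp

Linear molecule, 6 cuts → 7 fragments:
  2974 − 0 = 2974 bp
  3849 − 2974 = 875 bp
  4600 − 3849 = 751 bp
  5113 − 4600 = 513 bp
  5717 − 5113 = 604 bp
  6901 − 5717 = 1184 bp
  10481 − 6901 = 3580 bp
Sorted largest to smallest: 3580, 2974, 1184, 875, 751, 604, 513 bp.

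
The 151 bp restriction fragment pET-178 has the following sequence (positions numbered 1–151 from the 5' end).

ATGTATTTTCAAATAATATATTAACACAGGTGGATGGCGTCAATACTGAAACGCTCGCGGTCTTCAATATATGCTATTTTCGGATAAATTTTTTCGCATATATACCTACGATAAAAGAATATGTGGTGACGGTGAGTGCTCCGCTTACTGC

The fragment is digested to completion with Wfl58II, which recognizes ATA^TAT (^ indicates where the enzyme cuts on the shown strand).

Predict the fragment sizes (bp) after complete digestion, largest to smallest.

Wfl58II sites (ATATAT) start at positions 16, 67, 98.
Wfl58II cuts after base 3 of each site, so after positions 18, 69, 100.
Linear molecule, 3 cuts → 4 fragments:
  1–18 → 18 bp
  19–69 → 51 bp
  70–100 → 31 bp
  101–151 → 51 bp
Sorted largest to smallest: 51, 51, 31, 18 bp.

51, 51, 31, 18 bp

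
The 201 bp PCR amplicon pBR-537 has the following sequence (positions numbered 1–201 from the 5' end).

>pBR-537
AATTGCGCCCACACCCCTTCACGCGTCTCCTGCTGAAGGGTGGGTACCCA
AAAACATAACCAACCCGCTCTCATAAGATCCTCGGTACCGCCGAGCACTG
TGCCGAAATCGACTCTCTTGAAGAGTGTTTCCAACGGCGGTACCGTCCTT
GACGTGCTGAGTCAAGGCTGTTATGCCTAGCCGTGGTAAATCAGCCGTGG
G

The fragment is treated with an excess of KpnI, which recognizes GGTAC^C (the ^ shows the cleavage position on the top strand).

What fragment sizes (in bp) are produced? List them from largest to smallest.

KpnI sites (GGTACC) start at positions 43, 84, 139.
KpnI cuts after base 5 of each site (before the last base), so after positions 47, 88, 143.
Linear molecule, 3 cuts → 4 fragments:
  1–47 → 47 bp
  48–88 → 41 bp
  89–143 → 55 bp
  144–201 → 58 bp
Sorted largest to smallest: 58, 55, 47, 41 bp.

58, 55, 47, 41 bp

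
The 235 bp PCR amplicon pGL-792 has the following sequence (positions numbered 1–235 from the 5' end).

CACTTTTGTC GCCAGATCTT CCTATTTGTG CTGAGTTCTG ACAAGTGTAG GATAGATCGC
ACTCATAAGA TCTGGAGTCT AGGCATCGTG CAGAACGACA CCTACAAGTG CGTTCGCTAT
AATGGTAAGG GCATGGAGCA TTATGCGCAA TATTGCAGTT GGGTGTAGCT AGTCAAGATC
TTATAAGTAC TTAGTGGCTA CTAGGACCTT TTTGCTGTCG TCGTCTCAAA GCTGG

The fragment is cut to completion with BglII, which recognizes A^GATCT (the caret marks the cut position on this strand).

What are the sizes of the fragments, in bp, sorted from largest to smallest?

BglII sites (AGATCT) start at positions 14, 68, 176.
BglII cuts after the first base of each site, so after positions 14, 68, 176.
Linear molecule, 3 cuts → 4 fragments:
  1–14 → 14 bp
  15–68 → 54 bp
  69–176 → 108 bp
  177–235 → 59 bp
Sorted largest to smallest: 108, 59, 54, 14 bp.

108, 59, 54, 14 bp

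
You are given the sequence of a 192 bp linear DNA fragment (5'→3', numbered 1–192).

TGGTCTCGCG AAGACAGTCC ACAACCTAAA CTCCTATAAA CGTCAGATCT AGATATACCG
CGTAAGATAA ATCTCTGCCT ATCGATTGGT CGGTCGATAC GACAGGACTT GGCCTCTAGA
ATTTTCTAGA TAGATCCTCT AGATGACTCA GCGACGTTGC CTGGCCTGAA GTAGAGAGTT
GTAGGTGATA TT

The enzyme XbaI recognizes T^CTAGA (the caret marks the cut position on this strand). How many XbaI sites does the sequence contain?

TCTAGA occurs starting at positions 48, 115, 125, 138.
XbaI cuts at 4 sites.

4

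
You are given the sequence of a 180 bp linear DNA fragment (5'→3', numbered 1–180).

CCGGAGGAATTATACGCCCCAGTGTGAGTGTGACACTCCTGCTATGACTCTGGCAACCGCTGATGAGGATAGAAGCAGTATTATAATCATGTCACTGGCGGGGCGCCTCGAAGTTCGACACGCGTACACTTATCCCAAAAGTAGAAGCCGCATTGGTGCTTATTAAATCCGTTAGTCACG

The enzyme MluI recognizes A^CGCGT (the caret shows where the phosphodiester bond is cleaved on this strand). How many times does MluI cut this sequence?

1

ACGCGT occurs starting at position 120.
MluI cuts at 1 site.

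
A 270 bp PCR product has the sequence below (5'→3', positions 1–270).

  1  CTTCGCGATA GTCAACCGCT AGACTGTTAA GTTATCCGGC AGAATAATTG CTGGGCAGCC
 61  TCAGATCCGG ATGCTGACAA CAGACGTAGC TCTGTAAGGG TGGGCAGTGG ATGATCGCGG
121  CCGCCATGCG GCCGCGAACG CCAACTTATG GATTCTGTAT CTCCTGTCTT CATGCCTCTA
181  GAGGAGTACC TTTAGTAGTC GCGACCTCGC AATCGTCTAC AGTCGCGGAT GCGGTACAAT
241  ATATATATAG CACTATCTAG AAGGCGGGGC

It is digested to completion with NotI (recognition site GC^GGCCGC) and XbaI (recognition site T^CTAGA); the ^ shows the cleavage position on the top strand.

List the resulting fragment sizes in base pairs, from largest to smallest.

118, 79, 48, 14, 11 bp

NotI sites (GCGGCCGC) start at positions 117, 128.
NotI cuts after base 2 of each site, so after positions 118, 129.
XbaI sites (TCTAGA) start at positions 177, 256.
XbaI cuts after the first base of each site, so after positions 177, 256.
Combined cut positions: 118, 129, 177, 256.
Linear molecule, 4 cuts → 5 fragments:
  1–118 → 118 bp
  119–129 → 11 bp
  130–177 → 48 bp
  178–256 → 79 bp
  257–270 → 14 bp
Sorted largest to smallest: 118, 79, 48, 14, 11 bp.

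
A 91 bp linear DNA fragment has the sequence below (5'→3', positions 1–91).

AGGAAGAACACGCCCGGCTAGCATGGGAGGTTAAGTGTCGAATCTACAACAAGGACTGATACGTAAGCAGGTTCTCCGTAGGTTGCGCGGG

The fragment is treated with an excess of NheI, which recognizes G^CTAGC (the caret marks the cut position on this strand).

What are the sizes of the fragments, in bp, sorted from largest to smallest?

74, 17 bp

The NheI site (GCTAGC) starts at position 17.
NheI cuts after the first base of each site, so after position 17.
Linear molecule, 1 cut → 2 fragments:
  1–17 → 17 bp
  18–91 → 74 bp
Sorted largest to smallest: 74, 17 bp.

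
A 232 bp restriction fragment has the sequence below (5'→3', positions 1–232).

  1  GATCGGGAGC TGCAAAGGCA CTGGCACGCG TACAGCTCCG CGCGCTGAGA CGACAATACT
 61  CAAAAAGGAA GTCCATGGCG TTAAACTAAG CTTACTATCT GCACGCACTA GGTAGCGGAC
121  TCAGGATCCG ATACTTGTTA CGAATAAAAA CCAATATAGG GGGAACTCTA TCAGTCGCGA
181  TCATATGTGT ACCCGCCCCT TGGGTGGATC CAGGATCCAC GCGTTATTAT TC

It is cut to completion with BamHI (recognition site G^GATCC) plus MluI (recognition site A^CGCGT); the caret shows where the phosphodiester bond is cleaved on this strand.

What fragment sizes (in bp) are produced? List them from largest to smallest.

BamHI sites (GGATCC) start at positions 124, 206, 213.
BamHI cuts after the first base of each site, so after positions 124, 206, 213.
MluI sites (ACGCGT) start at positions 26, 219.
MluI cuts after the first base of each site, so after positions 26, 219.
Combined cut positions: 26, 124, 206, 213, 219.
Linear molecule, 5 cuts → 6 fragments:
  1–26 → 26 bp
  27–124 → 98 bp
  125–206 → 82 bp
  207–213 → 7 bp
  214–219 → 6 bp
  220–232 → 13 bp
Sorted largest to smallest: 98, 82, 26, 13, 7, 6 bp.

98, 82, 26, 13, 7, 6 bp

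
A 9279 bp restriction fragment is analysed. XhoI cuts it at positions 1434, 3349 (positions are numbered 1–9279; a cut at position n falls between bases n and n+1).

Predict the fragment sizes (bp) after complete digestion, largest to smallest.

5930, 1915, 1434 bp

Linear molecule, 2 cuts → 3 fragments:
  1434 − 0 = 1434 bp
  3349 − 1434 = 1915 bp
  9279 − 3349 = 5930 bp
Sorted largest to smallest: 5930, 1915, 1434 bp.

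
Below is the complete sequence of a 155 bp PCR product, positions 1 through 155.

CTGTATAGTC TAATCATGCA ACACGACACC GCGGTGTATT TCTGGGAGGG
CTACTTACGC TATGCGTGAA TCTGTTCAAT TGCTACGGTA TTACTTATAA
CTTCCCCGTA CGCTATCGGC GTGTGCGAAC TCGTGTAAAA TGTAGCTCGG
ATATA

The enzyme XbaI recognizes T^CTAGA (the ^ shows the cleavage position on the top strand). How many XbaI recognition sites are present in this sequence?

0

No occurrence of TCTAGA is present in the sequence.
XbaI does not cut: 0 sites.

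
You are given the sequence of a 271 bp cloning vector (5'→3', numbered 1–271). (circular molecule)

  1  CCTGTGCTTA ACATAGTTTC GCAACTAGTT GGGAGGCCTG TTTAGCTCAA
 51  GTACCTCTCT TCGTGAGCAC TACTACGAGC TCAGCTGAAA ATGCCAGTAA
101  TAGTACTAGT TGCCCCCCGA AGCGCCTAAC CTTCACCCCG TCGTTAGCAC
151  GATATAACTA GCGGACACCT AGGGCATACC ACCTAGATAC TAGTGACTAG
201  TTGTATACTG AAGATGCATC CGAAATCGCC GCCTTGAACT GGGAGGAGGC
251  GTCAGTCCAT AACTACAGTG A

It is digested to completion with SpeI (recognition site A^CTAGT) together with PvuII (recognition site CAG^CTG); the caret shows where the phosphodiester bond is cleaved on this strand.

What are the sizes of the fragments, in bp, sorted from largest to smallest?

99, 84, 60, 21, 7 bp

SpeI sites (ACTAGT) start at positions 24, 105, 189, 196.
SpeI cuts after the first base of each site, so after positions 24, 105, 189, 196.
The PvuII site (CAGCTG) starts at position 82.
PvuII cuts after base 3 of each site, so after position 84.
Combined cut positions: 24, 84, 105, 189, 196.
Circular molecule, 5 cuts → 5 fragments:
  25–84 → 60 bp
  85–105 → 21 bp
  106–189 → 84 bp
  190–196 → 7 bp
  197–271 then 1–24 → 75 + 24 = 99 bp
Sorted largest to smallest: 99, 84, 60, 21, 7 bp.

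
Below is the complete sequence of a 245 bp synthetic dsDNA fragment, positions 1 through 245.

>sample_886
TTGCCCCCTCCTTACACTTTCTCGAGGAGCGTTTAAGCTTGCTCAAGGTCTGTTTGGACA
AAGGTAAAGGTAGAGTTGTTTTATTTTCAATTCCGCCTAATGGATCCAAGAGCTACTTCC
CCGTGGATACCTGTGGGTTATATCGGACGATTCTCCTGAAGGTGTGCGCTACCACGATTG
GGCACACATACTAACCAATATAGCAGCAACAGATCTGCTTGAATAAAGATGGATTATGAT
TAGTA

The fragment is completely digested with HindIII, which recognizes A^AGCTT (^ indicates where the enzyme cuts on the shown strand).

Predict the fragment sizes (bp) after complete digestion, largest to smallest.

210, 35 bp

The HindIII site (AAGCTT) starts at position 35.
HindIII cuts after the first base of each site, so after position 35.
Linear molecule, 1 cut → 2 fragments:
  1–35 → 35 bp
  36–245 → 210 bp
Sorted largest to smallest: 210, 35 bp.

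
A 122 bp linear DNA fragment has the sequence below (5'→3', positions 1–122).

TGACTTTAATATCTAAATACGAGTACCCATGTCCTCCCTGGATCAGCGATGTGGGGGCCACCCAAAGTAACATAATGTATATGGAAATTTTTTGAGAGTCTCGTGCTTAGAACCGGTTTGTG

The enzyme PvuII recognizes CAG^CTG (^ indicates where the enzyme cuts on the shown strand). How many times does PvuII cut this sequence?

0

No occurrence of CAGCTG is present in the sequence.
PvuII does not cut: 0 sites.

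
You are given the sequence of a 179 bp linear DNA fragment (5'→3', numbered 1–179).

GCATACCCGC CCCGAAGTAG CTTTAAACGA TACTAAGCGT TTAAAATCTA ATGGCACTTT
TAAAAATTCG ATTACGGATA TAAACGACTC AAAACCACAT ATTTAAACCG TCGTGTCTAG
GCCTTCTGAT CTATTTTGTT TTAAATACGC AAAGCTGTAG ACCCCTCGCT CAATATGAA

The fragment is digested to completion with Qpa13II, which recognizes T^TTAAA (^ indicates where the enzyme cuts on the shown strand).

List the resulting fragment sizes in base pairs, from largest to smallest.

43, 39, 38, 22, 19, 18 bp

Qpa13II sites (TTTAAA) start at positions 22, 40, 59, 102, 140.
Qpa13II cuts after the first base of each site, so after positions 22, 40, 59, 102, 140.
Linear molecule, 5 cuts → 6 fragments:
  1–22 → 22 bp
  23–40 → 18 bp
  41–59 → 19 bp
  60–102 → 43 bp
  103–140 → 38 bp
  141–179 → 39 bp
Sorted largest to smallest: 43, 39, 38, 22, 19, 18 bp.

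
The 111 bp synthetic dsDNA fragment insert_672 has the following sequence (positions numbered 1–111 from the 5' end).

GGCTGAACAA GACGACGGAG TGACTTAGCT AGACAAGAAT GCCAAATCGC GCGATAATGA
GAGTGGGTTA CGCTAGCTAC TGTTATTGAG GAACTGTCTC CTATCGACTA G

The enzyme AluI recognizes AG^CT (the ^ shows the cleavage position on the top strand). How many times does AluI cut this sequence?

AGCT occurs starting at positions 27, 75.
AluI cuts at 2 sites.

2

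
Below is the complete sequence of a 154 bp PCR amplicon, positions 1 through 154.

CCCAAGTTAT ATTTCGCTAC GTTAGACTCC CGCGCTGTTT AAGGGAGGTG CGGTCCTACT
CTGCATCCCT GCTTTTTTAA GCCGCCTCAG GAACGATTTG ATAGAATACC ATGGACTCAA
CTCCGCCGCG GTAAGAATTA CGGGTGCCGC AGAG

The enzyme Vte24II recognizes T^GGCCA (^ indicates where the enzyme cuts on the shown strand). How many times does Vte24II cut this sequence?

0

No occurrence of TGGCCA is present in the sequence.
Vte24II does not cut: 0 sites.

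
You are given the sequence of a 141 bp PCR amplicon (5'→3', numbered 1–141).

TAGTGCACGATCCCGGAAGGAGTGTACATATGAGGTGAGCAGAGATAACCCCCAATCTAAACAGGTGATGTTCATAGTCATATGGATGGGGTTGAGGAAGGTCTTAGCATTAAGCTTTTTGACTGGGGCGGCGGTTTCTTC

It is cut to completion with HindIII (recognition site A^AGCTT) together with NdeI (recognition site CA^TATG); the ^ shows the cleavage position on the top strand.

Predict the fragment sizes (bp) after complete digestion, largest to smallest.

52, 32, 29, 28 bp

The HindIII site (AAGCTT) starts at position 112.
HindIII cuts after the first base of each site, so after position 112.
NdeI sites (CATATG) start at positions 27, 79.
NdeI cuts after base 2 of each site, so after positions 28, 80.
Combined cut positions: 28, 80, 112.
Linear molecule, 3 cuts → 4 fragments:
  1–28 → 28 bp
  29–80 → 52 bp
  81–112 → 32 bp
  113–141 → 29 bp
Sorted largest to smallest: 52, 32, 29, 28 bp.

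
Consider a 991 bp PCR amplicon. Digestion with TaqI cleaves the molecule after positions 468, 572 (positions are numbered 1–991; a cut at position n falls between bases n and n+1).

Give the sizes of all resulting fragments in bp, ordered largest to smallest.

468, 419, 104 bp

Linear molecule, 2 cuts → 3 fragments:
  468 − 0 = 468 bp
  572 − 468 = 104 bp
  991 − 572 = 419 bp
Sorted largest to smallest: 468, 419, 104 bp.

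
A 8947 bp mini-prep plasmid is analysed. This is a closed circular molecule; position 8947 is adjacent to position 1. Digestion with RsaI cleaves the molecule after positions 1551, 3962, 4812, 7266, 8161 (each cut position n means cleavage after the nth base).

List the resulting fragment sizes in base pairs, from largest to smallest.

2454, 2411, 2337, 895, 850 bp

Circular molecule, 5 cuts → 5 fragments:
  3962 − 1551 = 2411 bp
  4812 − 3962 = 850 bp
  7266 − 4812 = 2454 bp
  8161 − 7266 = 895 bp
  wrap: 8947 − 8161 + 1551 = 2337 bp
Sorted largest to smallest: 2454, 2411, 2337, 895, 850 bp.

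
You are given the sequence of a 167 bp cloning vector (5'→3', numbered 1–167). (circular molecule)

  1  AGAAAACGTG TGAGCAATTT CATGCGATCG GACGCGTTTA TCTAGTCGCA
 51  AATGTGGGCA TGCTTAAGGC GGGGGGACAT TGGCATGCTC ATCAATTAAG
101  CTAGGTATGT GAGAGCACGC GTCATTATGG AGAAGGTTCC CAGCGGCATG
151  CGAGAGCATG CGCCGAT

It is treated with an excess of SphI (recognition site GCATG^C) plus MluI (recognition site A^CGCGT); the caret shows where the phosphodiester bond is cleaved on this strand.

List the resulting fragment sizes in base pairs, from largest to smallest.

39, 33, 30, 30, 25, 10 bp

SphI sites (GCATGC) start at positions 58, 83, 146, 156.
SphI cuts after base 5 of each site (before the last base), so after positions 62, 87, 150, 160.
MluI sites (ACGCGT) start at positions 32, 117.
MluI cuts after the first base of each site, so after positions 32, 117.
Combined cut positions: 32, 62, 87, 117, 150, 160.
Circular molecule, 6 cuts → 6 fragments:
  33–62 → 30 bp
  63–87 → 25 bp
  88–117 → 30 bp
  118–150 → 33 bp
  151–160 → 10 bp
  161–167 then 1–32 → 7 + 32 = 39 bp
Sorted largest to smallest: 39, 33, 30, 30, 25, 10 bp.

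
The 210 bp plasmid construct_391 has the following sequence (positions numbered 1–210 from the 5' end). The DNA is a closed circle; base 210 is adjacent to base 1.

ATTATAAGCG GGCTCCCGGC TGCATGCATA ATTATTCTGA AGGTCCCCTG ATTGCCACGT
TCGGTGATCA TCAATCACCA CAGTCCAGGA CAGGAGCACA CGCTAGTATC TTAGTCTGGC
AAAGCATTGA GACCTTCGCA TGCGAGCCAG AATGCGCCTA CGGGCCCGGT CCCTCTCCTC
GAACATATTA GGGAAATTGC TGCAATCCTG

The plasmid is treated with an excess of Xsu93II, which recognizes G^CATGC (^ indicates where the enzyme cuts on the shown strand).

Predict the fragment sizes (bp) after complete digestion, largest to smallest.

Xsu93II sites (GCATGC) start at positions 22, 138.
Xsu93II cuts after the first base of each site, so after positions 22, 138.
Circular molecule, 2 cuts → 2 fragments:
  23–138 → 116 bp
  139–210 then 1–22 → 72 + 22 = 94 bp
Sorted largest to smallest: 116, 94 bp.

116, 94 bp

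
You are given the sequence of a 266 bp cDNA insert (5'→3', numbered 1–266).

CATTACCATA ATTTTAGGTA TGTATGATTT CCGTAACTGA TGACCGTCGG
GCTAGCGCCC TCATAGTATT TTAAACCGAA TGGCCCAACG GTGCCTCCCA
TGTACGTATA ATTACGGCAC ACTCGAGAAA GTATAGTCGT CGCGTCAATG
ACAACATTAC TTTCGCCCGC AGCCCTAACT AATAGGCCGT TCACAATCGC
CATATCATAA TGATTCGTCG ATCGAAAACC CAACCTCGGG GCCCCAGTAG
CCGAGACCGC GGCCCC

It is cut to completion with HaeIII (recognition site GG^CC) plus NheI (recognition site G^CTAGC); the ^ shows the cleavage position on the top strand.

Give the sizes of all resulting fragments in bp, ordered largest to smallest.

103, 55, 51, 32, 21, 4 bp

HaeIII sites (GGCC) start at positions 82, 185, 240, 261.
HaeIII cuts after base 2 of each site, so after positions 83, 186, 241, 262.
The NheI site (GCTAGC) starts at position 51.
NheI cuts after the first base of each site, so after position 51.
Combined cut positions: 51, 83, 186, 241, 262.
Linear molecule, 5 cuts → 6 fragments:
  1–51 → 51 bp
  52–83 → 32 bp
  84–186 → 103 bp
  187–241 → 55 bp
  242–262 → 21 bp
  263–266 → 4 bp
Sorted largest to smallest: 103, 55, 51, 32, 21, 4 bp.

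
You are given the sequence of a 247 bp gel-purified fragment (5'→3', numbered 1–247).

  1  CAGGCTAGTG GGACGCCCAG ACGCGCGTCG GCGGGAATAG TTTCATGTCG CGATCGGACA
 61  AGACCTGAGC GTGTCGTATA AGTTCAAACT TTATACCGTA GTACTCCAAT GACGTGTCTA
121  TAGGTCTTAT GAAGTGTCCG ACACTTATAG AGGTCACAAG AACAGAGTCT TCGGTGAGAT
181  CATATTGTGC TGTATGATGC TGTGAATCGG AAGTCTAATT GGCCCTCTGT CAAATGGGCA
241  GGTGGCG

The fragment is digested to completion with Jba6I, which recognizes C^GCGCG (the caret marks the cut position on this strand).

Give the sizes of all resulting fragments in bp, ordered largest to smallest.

225, 22 bp

The Jba6I site (CGCGCG) starts at position 22.
Jba6I cuts after the first base of each site, so after position 22.
Linear molecule, 1 cut → 2 fragments:
  1–22 → 22 bp
  23–247 → 225 bp
Sorted largest to smallest: 225, 22 bp.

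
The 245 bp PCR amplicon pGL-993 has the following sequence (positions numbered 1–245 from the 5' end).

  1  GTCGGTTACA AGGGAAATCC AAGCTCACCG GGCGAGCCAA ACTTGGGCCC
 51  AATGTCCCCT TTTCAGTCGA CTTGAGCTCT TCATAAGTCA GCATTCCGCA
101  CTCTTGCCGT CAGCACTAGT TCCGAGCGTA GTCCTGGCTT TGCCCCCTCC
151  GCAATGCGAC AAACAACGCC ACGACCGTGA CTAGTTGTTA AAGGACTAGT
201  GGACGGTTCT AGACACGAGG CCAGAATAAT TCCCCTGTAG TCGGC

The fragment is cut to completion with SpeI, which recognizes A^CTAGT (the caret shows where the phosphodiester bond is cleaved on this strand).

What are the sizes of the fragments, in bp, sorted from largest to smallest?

SpeI sites (ACTAGT) start at positions 115, 180, 195.
SpeI cuts after the first base of each site, so after positions 115, 180, 195.
Linear molecule, 3 cuts → 4 fragments:
  1–115 → 115 bp
  116–180 → 65 bp
  181–195 → 15 bp
  196–245 → 50 bp
Sorted largest to smallest: 115, 65, 50, 15 bp.

115, 65, 50, 15 bp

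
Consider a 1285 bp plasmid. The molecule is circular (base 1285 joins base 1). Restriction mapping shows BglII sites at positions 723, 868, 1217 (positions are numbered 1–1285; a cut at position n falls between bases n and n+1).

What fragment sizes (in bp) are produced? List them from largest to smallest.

791, 349, 145 bp

Circular molecule, 3 cuts → 3 fragments:
  868 − 723 = 145 bp
  1217 − 868 = 349 bp
  wrap: 1285 − 1217 + 723 = 791 bp
Sorted largest to smallest: 791, 349, 145 bp.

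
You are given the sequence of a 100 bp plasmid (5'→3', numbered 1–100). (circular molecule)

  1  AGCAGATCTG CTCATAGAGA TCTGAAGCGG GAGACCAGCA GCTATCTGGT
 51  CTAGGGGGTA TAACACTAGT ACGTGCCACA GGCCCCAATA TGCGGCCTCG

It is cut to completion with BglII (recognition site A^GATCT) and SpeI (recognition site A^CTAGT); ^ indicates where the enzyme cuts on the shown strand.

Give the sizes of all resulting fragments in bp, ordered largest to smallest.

BglII sites (AGATCT) start at positions 4, 18.
BglII cuts after the first base of each site, so after positions 4, 18.
The SpeI site (ACTAGT) starts at position 65.
SpeI cuts after the first base of each site, so after position 65.
Combined cut positions: 4, 18, 65.
Circular molecule, 3 cuts → 3 fragments:
  5–18 → 14 bp
  19–65 → 47 bp
  66–100 then 1–4 → 35 + 4 = 39 bp
Sorted largest to smallest: 47, 39, 14 bp.

47, 39, 14 bp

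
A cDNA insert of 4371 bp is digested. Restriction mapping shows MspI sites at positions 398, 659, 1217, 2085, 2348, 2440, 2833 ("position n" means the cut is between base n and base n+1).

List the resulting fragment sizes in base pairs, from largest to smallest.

1538, 868, 558, 398, 393, 263, 261, 92 bp

Linear molecule, 7 cuts → 8 fragments:
  398 − 0 = 398 bp
  659 − 398 = 261 bp
  1217 − 659 = 558 bp
  2085 − 1217 = 868 bp
  2348 − 2085 = 263 bp
  2440 − 2348 = 92 bp
  2833 − 2440 = 393 bp
  4371 − 2833 = 1538 bp
Sorted largest to smallest: 1538, 868, 558, 398, 393, 263, 261, 92 bp.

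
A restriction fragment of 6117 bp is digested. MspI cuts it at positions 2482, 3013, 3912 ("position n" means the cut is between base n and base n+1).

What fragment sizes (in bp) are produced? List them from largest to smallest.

Linear molecule, 3 cuts → 4 fragments:
  2482 − 0 = 2482 bp
  3013 − 2482 = 531 bp
  3912 − 3013 = 899 bp
  6117 − 3912 = 2205 bp
Sorted largest to smallest: 2482, 2205, 899, 531 bp.

2482, 2205, 899, 531 bp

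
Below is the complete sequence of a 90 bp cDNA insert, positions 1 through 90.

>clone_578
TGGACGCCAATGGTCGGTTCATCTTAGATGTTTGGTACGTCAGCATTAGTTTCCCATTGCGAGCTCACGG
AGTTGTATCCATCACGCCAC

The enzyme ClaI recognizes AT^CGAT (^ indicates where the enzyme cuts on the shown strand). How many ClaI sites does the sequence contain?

0

No occurrence of ATCGAT is present in the sequence.
ClaI does not cut: 0 sites.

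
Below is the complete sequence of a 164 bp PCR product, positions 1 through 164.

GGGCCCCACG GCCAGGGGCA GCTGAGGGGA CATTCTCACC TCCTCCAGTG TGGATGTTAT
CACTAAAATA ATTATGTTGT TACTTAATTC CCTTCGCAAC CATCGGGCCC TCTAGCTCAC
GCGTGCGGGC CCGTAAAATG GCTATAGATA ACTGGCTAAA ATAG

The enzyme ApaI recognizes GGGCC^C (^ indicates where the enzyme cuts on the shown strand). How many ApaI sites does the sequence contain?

GGGCCC occurs starting at positions 1, 105, 127.
ApaI cuts at 3 sites.

3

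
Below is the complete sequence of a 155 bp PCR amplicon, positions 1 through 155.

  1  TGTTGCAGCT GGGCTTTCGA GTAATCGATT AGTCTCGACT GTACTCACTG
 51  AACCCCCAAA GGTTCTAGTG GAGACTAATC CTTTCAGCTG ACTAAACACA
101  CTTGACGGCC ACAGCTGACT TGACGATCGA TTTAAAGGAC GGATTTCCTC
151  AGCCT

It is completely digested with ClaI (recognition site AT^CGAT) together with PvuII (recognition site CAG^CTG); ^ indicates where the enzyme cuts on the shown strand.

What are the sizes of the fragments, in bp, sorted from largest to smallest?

62, 28, 27, 17, 13, 8 bp

ClaI sites (ATCGAT) start at positions 24, 126.
ClaI cuts after base 2 of each site, so after positions 25, 127.
PvuII sites (CAGCTG) start at positions 6, 85, 112.
PvuII cuts after base 3 of each site, so after positions 8, 87, 114.
Combined cut positions: 8, 25, 87, 114, 127.
Linear molecule, 5 cuts → 6 fragments:
  1–8 → 8 bp
  9–25 → 17 bp
  26–87 → 62 bp
  88–114 → 27 bp
  115–127 → 13 bp
  128–155 → 28 bp
Sorted largest to smallest: 62, 28, 27, 17, 13, 8 bp.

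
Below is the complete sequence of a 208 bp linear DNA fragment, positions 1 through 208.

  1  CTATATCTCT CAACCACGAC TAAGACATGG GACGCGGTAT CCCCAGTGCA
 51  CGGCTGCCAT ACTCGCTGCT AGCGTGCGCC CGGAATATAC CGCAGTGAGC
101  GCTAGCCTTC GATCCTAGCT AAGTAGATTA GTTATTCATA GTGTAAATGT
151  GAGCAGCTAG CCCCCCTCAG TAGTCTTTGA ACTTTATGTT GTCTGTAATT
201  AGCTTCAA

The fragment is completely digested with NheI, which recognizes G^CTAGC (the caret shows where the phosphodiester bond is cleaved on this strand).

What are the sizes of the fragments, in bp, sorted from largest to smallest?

NheI sites (GCTAGC) start at positions 68, 101, 156.
NheI cuts after the first base of each site, so after positions 68, 101, 156.
Linear molecule, 3 cuts → 4 fragments:
  1–68 → 68 bp
  69–101 → 33 bp
  102–156 → 55 bp
  157–208 → 52 bp
Sorted largest to smallest: 68, 55, 52, 33 bp.

68, 55, 52, 33 bp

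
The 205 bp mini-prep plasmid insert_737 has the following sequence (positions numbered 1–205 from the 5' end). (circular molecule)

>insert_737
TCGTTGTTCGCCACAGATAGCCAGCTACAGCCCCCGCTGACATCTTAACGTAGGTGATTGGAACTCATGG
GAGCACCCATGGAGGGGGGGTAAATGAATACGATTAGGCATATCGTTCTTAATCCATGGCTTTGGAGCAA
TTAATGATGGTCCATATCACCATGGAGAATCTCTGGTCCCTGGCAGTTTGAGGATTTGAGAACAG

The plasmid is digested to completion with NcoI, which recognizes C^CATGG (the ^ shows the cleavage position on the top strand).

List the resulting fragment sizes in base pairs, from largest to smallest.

122, 47, 36 bp

NcoI sites (CCATGG) start at positions 77, 124, 160.
NcoI cuts after the first base of each site, so after positions 77, 124, 160.
Circular molecule, 3 cuts → 3 fragments:
  78–124 → 47 bp
  125–160 → 36 bp
  161–205 then 1–77 → 45 + 77 = 122 bp
Sorted largest to smallest: 122, 47, 36 bp.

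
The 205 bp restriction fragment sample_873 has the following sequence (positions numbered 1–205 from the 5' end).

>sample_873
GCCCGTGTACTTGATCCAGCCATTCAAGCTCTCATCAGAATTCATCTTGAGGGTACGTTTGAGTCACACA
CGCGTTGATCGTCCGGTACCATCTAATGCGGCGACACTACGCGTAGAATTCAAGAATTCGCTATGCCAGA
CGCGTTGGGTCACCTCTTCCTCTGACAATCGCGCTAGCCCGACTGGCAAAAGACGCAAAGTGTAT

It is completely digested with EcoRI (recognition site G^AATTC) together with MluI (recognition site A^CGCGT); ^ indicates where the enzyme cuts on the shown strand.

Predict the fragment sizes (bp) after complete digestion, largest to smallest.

EcoRI sites (GAATTC) start at positions 38, 116, 124.
EcoRI cuts after the first base of each site, so after positions 38, 116, 124.
MluI sites (ACGCGT) start at positions 70, 109, 140.
MluI cuts after the first base of each site, so after positions 70, 109, 140.
Combined cut positions: 38, 70, 109, 116, 124, 140.
Linear molecule, 6 cuts → 7 fragments:
  1–38 → 38 bp
  39–70 → 32 bp
  71–109 → 39 bp
  110–116 → 7 bp
  117–124 → 8 bp
  125–140 → 16 bp
  141–205 → 65 bp
Sorted largest to smallest: 65, 39, 38, 32, 16, 8, 7 bp.

65, 39, 38, 32, 16, 8, 7 bp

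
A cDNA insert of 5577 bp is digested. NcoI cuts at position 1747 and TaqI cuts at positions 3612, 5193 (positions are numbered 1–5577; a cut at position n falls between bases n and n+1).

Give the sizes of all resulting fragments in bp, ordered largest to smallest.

Combined cut positions (sorted): 1747, 3612, 5193.
Linear molecule, 3 cuts → 4 fragments:
  1747 − 0 = 1747 bp
  3612 − 1747 = 1865 bp
  5193 − 3612 = 1581 bp
  5577 − 5193 = 384 bp
Sorted largest to smallest: 1865, 1747, 1581, 384 bp.

1865, 1747, 1581, 384 bp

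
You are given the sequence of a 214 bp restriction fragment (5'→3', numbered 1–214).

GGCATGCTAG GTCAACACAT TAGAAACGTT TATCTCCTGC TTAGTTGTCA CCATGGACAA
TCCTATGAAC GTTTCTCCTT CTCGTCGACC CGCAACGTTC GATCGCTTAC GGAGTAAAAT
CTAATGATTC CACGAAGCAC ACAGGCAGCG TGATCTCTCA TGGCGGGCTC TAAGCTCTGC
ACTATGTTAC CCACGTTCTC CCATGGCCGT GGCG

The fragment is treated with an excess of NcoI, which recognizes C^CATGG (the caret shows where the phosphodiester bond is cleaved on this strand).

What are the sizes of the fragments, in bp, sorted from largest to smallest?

NcoI sites (CCATGG) start at positions 51, 201.
NcoI cuts after the first base of each site, so after positions 51, 201.
Linear molecule, 2 cuts → 3 fragments:
  1–51 → 51 bp
  52–201 → 150 bp
  202–214 → 13 bp
Sorted largest to smallest: 150, 51, 13 bp.

150, 51, 13 bp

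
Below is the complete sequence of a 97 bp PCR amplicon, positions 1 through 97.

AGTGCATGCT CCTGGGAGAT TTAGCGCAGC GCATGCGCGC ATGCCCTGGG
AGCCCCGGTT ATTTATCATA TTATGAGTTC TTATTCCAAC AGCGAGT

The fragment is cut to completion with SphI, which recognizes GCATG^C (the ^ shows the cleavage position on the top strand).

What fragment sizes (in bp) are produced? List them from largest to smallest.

SphI sites (GCATGC) start at positions 4, 31, 39.
SphI cuts after base 5 of each site (before the last base), so after positions 8, 35, 43.
Linear molecule, 3 cuts → 4 fragments:
  1–8 → 8 bp
  9–35 → 27 bp
  36–43 → 8 bp
  44–97 → 54 bp
Sorted largest to smallest: 54, 27, 8, 8 bp.

54, 27, 8, 8 bp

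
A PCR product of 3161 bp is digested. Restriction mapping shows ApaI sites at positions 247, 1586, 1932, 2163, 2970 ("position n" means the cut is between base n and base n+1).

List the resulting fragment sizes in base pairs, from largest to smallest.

Linear molecule, 5 cuts → 6 fragments:
  247 − 0 = 247 bp
  1586 − 247 = 1339 bp
  1932 − 1586 = 346 bp
  2163 − 1932 = 231 bp
  2970 − 2163 = 807 bp
  3161 − 2970 = 191 bp
Sorted largest to smallest: 1339, 807, 346, 247, 231, 191 bp.

1339, 807, 346, 247, 231, 191 bp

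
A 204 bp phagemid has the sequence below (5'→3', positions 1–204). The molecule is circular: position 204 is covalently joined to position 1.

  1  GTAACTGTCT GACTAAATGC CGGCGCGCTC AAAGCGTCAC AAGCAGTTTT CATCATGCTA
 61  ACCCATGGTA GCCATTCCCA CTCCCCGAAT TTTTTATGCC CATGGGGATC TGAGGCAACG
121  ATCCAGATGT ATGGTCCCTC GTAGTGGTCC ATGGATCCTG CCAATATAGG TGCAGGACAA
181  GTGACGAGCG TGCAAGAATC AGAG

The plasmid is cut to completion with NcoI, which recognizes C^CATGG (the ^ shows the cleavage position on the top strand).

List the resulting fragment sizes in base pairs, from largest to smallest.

NcoI sites (CCATGG) start at positions 63, 100, 149.
NcoI cuts after the first base of each site, so after positions 63, 100, 149.
Circular molecule, 3 cuts → 3 fragments:
  64–100 → 37 bp
  101–149 → 49 bp
  150–204 then 1–63 → 55 + 63 = 118 bp
Sorted largest to smallest: 118, 49, 37 bp.

118, 49, 37 bp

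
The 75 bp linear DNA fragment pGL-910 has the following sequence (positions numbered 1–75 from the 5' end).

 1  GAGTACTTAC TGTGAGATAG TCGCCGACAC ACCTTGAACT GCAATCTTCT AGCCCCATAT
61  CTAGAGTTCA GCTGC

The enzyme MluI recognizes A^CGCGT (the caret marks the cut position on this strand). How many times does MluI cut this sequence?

No occurrence of ACGCGT is present in the sequence.
MluI does not cut: 0 sites.

0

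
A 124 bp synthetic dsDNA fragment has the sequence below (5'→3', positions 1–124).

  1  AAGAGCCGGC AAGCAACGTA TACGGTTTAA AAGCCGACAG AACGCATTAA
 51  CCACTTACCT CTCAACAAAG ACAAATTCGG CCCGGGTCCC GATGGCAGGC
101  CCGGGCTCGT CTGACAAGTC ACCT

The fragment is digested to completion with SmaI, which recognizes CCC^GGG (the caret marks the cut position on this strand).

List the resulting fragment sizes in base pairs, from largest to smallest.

SmaI sites (CCCGGG) start at positions 81, 100.
SmaI cuts after base 3 of each site, so after positions 83, 102.
Linear molecule, 2 cuts → 3 fragments:
  1–83 → 83 bp
  84–102 → 19 bp
  103–124 → 22 bp
Sorted largest to smallest: 83, 22, 19 bp.

83, 22, 19 bp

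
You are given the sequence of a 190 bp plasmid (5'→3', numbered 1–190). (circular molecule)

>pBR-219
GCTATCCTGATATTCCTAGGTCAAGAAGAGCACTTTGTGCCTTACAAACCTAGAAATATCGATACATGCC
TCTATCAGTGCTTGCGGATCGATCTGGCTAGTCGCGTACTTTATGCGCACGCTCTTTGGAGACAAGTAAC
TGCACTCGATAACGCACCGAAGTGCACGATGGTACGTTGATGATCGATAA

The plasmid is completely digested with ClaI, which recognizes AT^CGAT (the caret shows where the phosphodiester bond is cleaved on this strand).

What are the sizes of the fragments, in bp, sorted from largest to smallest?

95, 65, 30 bp

ClaI sites (ATCGAT) start at positions 58, 88, 183.
ClaI cuts after base 2 of each site, so after positions 59, 89, 184.
Circular molecule, 3 cuts → 3 fragments:
  60–89 → 30 bp
  90–184 → 95 bp
  185–190 then 1–59 → 6 + 59 = 65 bp
Sorted largest to smallest: 95, 65, 30 bp.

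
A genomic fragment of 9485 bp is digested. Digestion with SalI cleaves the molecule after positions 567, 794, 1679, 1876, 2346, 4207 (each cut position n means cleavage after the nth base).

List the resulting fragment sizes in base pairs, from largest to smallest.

5278, 1861, 885, 567, 470, 227, 197 bp

Linear molecule, 6 cuts → 7 fragments:
  567 − 0 = 567 bp
  794 − 567 = 227 bp
  1679 − 794 = 885 bp
  1876 − 1679 = 197 bp
  2346 − 1876 = 470 bp
  4207 − 2346 = 1861 bp
  9485 − 4207 = 5278 bp
Sorted largest to smallest: 5278, 1861, 885, 567, 470, 227, 197 bp.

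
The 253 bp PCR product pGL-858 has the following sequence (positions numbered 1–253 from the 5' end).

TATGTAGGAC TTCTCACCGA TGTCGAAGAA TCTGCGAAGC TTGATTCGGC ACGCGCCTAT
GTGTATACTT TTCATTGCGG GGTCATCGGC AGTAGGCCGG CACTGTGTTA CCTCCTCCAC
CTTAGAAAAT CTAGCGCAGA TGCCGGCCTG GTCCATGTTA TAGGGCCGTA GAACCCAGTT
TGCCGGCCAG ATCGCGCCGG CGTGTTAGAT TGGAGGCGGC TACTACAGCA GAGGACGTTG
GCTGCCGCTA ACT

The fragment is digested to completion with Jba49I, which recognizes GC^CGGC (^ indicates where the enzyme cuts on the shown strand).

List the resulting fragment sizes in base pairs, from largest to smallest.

Jba49I sites (GCCGGC) start at positions 96, 142, 182, 196.
Jba49I cuts after base 2 of each site, so after positions 97, 143, 183, 197.
Linear molecule, 4 cuts → 5 fragments:
  1–97 → 97 bp
  98–143 → 46 bp
  144–183 → 40 bp
  184–197 → 14 bp
  198–253 → 56 bp
Sorted largest to smallest: 97, 56, 46, 40, 14 bp.

97, 56, 46, 40, 14 bp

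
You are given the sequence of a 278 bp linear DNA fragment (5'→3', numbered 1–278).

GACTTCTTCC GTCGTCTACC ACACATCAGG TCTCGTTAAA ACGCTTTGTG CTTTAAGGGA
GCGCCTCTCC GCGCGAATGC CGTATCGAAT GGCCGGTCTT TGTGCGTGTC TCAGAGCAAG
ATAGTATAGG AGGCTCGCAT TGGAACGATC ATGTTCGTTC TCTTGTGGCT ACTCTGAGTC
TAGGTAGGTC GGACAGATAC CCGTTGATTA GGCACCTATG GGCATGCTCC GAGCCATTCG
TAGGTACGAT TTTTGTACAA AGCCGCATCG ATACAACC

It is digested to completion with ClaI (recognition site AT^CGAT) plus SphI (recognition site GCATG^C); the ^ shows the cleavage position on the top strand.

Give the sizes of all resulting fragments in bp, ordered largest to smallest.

226, 42, 10 bp

The ClaI site (ATCGAT) starts at position 267.
ClaI cuts after base 2 of each site, so after position 268.
The SphI site (GCATGC) starts at position 222.
SphI cuts after base 5 of each site (before the last base), so after position 226.
Combined cut positions: 226, 268.
Linear molecule, 2 cuts → 3 fragments:
  1–226 → 226 bp
  227–268 → 42 bp
  269–278 → 10 bp
Sorted largest to smallest: 226, 42, 10 bp.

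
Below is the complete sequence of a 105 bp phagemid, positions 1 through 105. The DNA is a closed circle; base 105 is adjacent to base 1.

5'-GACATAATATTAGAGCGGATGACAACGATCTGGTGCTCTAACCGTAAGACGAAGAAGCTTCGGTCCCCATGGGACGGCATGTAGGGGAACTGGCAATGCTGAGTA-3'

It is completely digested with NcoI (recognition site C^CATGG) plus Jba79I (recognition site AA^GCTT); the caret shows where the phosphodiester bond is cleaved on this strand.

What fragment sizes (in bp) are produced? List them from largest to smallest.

94, 11 bp

The NcoI site (CCATGG) starts at position 67.
NcoI cuts after the first base of each site, so after position 67.
The Jba79I site (AAGCTT) starts at position 55.
Jba79I cuts after base 2 of each site, so after position 56.
Combined cut positions: 56, 67.
Circular molecule, 2 cuts → 2 fragments:
  57–67 → 11 bp
  68–105 then 1–56 → 38 + 56 = 94 bp
Sorted largest to smallest: 94, 11 bp.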